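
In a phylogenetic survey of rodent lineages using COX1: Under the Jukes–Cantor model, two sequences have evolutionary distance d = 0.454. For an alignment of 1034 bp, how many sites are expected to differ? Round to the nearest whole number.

Invert JC69: p = (3/4)(1 − e^(−4d/3)) = 0.75 × (1 − e^(-0.605333)) = 0.75 × (1 − 0.545893) = 0.340580.
Expected differing sites = pL ≈ 0.340580 × 1034 = 352.15972 ≈ 352.

352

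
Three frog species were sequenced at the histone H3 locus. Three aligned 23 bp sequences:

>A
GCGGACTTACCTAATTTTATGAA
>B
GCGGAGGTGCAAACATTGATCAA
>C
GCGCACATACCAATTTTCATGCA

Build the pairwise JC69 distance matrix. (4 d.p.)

d(A,B) = 0.5532, d(A,C) = 0.3206, d(B,C) = 0.6501

A–B: 9/23 sites differ → p ≈ 0.391304, d = −0.75 ln(1 − 0.521739) = 0.553199 ≈ 0.5532.
A–C: 6/23 sites differ → p ≈ 0.26087, d = −0.75 ln(1 − 0.347827) = 0.320584 ≈ 0.3206.
B–C: 10/23 sites differ → p ≈ 0.434783, d = −0.75 ln(1 − 0.579711) = 0.650110 ≈ 0.6501.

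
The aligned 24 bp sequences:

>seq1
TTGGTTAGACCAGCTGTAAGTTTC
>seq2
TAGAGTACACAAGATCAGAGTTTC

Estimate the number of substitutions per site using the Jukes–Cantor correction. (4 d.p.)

The sequences differ at 9 of 24 sites (2, 4, 5, 8, 11, 14, 16, 17, 18), so p = 9/24 = 0.375.
d = −(3/4) ln(1 − 4p/3) = −0.75 ln(1 − 0.5) = −0.75 ln(0.5)
  = −0.75 × (-0.693147) = 0.519860 substitutions/site.

0.5199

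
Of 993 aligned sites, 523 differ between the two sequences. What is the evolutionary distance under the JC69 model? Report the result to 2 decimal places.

0.91

p = 523/993 ≈ 0.526687.
d = −(3/4) ln(1 − 4p/3) = −0.75 ln(1 − 0.702249) = −0.75 ln(0.297751)
  = −0.75 × (-1.211498) = 0.908624 substitutions/site.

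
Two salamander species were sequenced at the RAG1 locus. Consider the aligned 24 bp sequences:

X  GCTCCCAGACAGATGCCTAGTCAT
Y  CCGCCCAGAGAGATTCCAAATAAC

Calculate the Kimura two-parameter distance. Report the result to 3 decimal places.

Of 24 sites, 2 differences are transitions and 6 are transversions, so P = 2/24 ≈ 0.083333 and Q = 6/24 = 0.25.
Under the Kimura two-parameter model, d = −½ ln(1 − 2P − Q) − ¼ ln(1 − 2Q).
1 − 2P − Q = 0.583334, giving −½ ln(0.583334) = 0.269498.
1 − 2Q = 0.5, giving −¼ ln(0.5) = 0.173287.
d = 0.269498 + 0.173287 = 0.442785.

0.443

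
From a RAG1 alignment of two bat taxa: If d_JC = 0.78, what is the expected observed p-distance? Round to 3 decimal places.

0.485

p = (3/4)(1 − e^(−4d/3)) = 0.75 × (1 − e^(-1.04)) = 0.75 × (1 − 0.353455) = 0.484909.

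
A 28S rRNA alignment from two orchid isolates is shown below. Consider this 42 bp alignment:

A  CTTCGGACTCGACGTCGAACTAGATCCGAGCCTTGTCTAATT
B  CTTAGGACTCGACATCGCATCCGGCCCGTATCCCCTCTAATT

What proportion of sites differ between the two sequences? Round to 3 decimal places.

0.333

The sequences differ at 14 of 42 positions.
p = 14/42 = 0.333333… ≈ 0.333 (to 3 d.p.).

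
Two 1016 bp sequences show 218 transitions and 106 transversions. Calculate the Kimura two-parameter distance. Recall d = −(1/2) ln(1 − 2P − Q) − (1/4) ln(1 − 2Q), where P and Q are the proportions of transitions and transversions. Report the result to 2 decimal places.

P = 218/1016 ≈ 0.214567 and Q = 106/1016 ≈ 0.104331.
Under the Kimura two-parameter model, d = −½ ln(1 − 2P − Q) − ¼ ln(1 − 2Q).
1 − 2P − Q = 0.466535, giving −½ ln(0.466535) = 0.381211.
1 − 2Q = 0.791338, giving −¼ ln(0.791338) = 0.058508.
d = 0.381211 + 0.058508 = 0.439719.

0.44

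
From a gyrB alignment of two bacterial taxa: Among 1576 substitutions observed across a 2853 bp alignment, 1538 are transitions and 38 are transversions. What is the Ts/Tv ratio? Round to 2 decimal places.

40.47

R = 1538/38 = 40.473684… ≈ 40.47 (to 2 d.p.).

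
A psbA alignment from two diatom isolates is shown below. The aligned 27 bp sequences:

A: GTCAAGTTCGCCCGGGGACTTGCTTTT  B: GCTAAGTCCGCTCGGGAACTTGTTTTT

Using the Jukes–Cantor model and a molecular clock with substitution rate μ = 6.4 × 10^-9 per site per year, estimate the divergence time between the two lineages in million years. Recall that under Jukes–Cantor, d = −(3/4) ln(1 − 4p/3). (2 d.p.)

The sequences differ at 6 of 27 sites (2, 3, 8, 12, 17, 23), so p = 6/27 ≈ 0.222222.
d = −(3/4) ln(1 − 4p/3) = −0.75 ln(1 − 0.296296) = −0.75 ln(0.703704)
  = −0.75 × (-0.351397) = 0.263548 substitutions/site.
Under a molecular clock d = 2μt, so t = d/(2μ) = 0.263548 / (2 × 6.4 × 10^-9) = 20.59 million years.

20.59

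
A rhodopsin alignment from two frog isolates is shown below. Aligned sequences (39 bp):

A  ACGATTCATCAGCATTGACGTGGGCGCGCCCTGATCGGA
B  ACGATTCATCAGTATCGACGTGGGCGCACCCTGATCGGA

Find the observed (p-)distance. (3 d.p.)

The sequences differ at 3 of 39 positions (sites 13, 16, 28).
p = 3/39 = 0.076923… ≈ 0.077 (to 3 d.p.).

0.077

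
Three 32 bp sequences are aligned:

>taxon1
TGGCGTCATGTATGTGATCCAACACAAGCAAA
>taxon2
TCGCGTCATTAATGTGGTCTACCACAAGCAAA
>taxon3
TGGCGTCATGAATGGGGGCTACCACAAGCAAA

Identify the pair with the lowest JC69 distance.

taxon1–taxon2: 6/32 differ, p = 0.188, d = 0.216.
taxon1–taxon3: 6/32 differ, p = 0.188, d = 0.216.
taxon2–taxon3: 4/32 differ, p = 0.125, d = 0.137.
The smallest distance is between taxon2 and taxon3.

taxon2 and taxon3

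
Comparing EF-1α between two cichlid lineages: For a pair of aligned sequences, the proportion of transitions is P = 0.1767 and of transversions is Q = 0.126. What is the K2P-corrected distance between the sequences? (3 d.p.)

0.399

Under the Kimura two-parameter model, d = −½ ln(1 − 2P − Q) − ¼ ln(1 − 2Q).
1 − 2P − Q = 0.5206, giving −½ ln(0.5206) = 0.326387.
1 − 2Q = 0.748, giving −¼ ln(0.748) = 0.072588.
d = 0.326387 + 0.072588 = 0.398975.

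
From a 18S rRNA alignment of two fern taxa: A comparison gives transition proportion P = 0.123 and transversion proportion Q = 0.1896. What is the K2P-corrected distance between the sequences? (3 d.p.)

0.405

Under the Kimura two-parameter model, d = −½ ln(1 − 2P − Q) − ¼ ln(1 − 2Q).
1 − 2P − Q = 0.5644, giving −½ ln(0.5644) = 0.285996.
1 − 2Q = 0.6208, giving −¼ ln(0.6208) = 0.119187.
d = 0.285996 + 0.119187 = 0.405183.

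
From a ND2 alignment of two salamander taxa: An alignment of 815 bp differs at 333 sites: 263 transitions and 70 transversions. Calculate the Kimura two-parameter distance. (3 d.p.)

0.704

P = 263/815 ≈ 0.322699 and Q = 70/815 ≈ 0.08589.
Under the Kimura two-parameter model, d = −½ ln(1 − 2P − Q) − ¼ ln(1 − 2Q).
1 − 2P − Q = 0.268712, giving −½ ln(0.268712) = 0.657058.
1 − 2Q = 0.82822, giving −¼ ln(0.82822) = 0.047119.
d = 0.657058 + 0.047119 = 0.704177.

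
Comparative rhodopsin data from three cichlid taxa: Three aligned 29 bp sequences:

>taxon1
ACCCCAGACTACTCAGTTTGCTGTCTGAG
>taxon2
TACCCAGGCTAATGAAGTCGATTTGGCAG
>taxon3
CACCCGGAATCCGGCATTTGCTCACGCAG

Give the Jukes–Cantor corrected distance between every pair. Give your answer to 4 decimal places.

taxon1–taxon2: 13/29 sites differ → p ≈ 0.448276, d = −0.75 ln(1 − 0.597701) = 0.682920 ≈ 0.6829.
taxon1–taxon3: 13/29 sites differ → p ≈ 0.448276, d = −0.75 ln(1 − 0.597701) = 0.682920 ≈ 0.6829.
taxon2–taxon3: 14/29 sites differ → p ≈ 0.482759, d = −0.75 ln(1 − 0.643679) = 0.773942 ≈ 0.7739.

d(taxon1,taxon2) = 0.6829, d(taxon1,taxon3) = 0.6829, d(taxon2,taxon3) = 0.7739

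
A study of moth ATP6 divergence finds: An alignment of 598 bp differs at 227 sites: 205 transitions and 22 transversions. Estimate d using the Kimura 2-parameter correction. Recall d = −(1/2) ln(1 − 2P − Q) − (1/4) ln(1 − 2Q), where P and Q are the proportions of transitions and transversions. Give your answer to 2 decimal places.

P = 205/598 ≈ 0.342809 and Q = 22/598 ≈ 0.036789.
Under the Kimura two-parameter model, d = −½ ln(1 − 2P − Q) − ¼ ln(1 − 2Q).
1 − 2P − Q = 0.277593, giving −½ ln(0.277593) = 0.640800.
1 − 2Q = 0.926422, giving −¼ ln(0.926422) = 0.019106.
d = 0.640800 + 0.019106 = 0.659906.

0.66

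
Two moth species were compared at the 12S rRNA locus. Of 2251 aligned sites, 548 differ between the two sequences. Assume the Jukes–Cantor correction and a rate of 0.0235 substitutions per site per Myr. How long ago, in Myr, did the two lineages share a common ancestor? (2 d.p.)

6.26

p = 548/2251 ≈ 0.243447.
d = −(3/4) ln(1 − 4p/3) = −0.75 ln(1 − 0.324596) = −0.75 ln(0.675404)
  = −0.75 × (-0.392444) = 0.294333 substitutions/site.
Under a molecular clock d = 2μt, so t = d/(2μ) = 0.294333 / (2 × 0.0235) = 6.26 Myr.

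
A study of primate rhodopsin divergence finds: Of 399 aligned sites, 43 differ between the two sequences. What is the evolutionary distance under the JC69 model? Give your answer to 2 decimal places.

0.12

p = 43/399 ≈ 0.107769.
d = −(3/4) ln(1 − 4p/3) = −0.75 ln(1 − 0.143692) = −0.75 ln(0.856308)
  = −0.75 × (-0.155125) = 0.116344 substitutions/site.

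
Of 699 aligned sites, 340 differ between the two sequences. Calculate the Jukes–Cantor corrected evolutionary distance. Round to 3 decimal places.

p = 340/699 ≈ 0.486409.
d = −(3/4) ln(1 − 4p/3) = −0.75 ln(1 − 0.648545) = −0.75 ln(0.351455)
  = −0.75 × (-1.045674) = 0.784256 substitutions/site.

0.784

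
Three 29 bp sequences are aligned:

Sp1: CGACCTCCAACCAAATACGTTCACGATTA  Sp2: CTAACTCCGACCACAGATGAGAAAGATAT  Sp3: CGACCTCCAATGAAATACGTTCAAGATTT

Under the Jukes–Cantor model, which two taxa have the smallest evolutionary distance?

Sp1–Sp2: 12/29 differ, p = 0.414, d = 0.602.
Sp1–Sp3: 4/29 differ, p = 0.138, d = 0.152.
Sp2–Sp3: 12/29 differ, p = 0.414, d = 0.602.
The smallest distance is between Sp1 and Sp3.

Sp1 and Sp3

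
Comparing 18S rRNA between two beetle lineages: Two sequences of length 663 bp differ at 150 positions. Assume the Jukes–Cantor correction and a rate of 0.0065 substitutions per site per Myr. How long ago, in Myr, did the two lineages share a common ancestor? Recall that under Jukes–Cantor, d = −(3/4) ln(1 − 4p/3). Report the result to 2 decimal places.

20.71

p = 150/663 ≈ 0.226244.
d = −(3/4) ln(1 − 4p/3) = −0.75 ln(1 − 0.301659) = −0.75 ln(0.698341)
  = −0.75 × (-0.359048) = 0.269286 substitutions/site.
Under a molecular clock d = 2μt, so t = d/(2μ) = 0.269286 / (2 × 0.0065) = 20.71 Myr.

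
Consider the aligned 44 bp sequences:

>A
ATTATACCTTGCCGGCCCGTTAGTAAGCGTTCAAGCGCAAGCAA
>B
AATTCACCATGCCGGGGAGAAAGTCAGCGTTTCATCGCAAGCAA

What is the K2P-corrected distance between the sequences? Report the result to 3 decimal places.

Of 44 sites, 2 differences are transitions and 11 are transversions, so P = 2/44 ≈ 0.045455 and Q = 11/44 = 0.25.
Under the Kimura two-parameter model, d = −½ ln(1 − 2P − Q) − ¼ ln(1 − 2Q).
1 − 2P − Q = 0.65909, giving −½ ln(0.65909) = 0.208448.
1 − 2Q = 0.5, giving −¼ ln(0.5) = 0.173287.
d = 0.208448 + 0.173287 = 0.381735.

0.382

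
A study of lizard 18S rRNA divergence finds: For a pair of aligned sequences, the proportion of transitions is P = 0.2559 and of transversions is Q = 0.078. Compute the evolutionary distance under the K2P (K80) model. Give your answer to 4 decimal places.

Under the Kimura two-parameter model, d = −½ ln(1 − 2P − Q) − ¼ ln(1 − 2Q).
1 − 2P − Q = 0.4102, giving −½ ln(0.4102) = 0.445555.
1 − 2Q = 0.844, giving −¼ ln(0.844) = 0.042401.
d = 0.445555 + 0.042401 = 0.487956.

0.4880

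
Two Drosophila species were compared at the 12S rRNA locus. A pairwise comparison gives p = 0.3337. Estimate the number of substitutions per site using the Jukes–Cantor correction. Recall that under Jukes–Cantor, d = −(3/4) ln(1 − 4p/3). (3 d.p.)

d = −(3/4) ln(1 − 4p/3) = −0.75 ln(1 − 0.444933) = −0.75 ln(0.555067)
  = −0.75 × (-0.588666) = 0.441500 substitutions/site.

0.442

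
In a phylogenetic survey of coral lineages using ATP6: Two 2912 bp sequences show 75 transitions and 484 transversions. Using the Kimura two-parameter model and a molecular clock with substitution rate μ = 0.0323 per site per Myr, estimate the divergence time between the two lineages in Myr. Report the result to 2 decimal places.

P = 75/2912 ≈ 0.025755 and Q = 484/2912 ≈ 0.166209.
Under the Kimura two-parameter model, d = −½ ln(1 − 2P − Q) − ¼ ln(1 − 2Q).
1 − 2P − Q = 0.782281, giving −½ ln(0.782281) = 0.122771.
1 − 2Q = 0.667582, giving −¼ ln(0.667582) = 0.101023.
d = 0.122771 + 0.101023 = 0.223794.
Under a molecular clock d = 2μt, so t = d/(2μ) = 0.223794 / (2 × 0.0323) = 3.46 Myr.

3.46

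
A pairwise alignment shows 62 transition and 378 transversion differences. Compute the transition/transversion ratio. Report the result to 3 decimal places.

0.164

R = 62/378 = 0.164021… ≈ 0.164 (to 3 d.p.).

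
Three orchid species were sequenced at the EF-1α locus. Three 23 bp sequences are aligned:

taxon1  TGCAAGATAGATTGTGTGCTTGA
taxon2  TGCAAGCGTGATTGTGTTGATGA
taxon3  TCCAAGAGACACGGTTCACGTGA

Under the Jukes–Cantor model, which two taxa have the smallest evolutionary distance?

taxon1 and taxon2

taxon1–taxon2: 6/23 differ, p = 0.261, d = 0.321.
taxon1–taxon3: 9/23 differ, p = 0.391, d = 0.553.
taxon2–taxon3: 11/23 differ, p = 0.478, d = 0.761.
The smallest distance is between taxon1 and taxon2.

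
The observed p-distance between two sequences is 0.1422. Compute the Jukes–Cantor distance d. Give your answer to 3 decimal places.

0.158

d = −(3/4) ln(1 − 4p/3) = −0.75 ln(1 − 0.1896) = −0.75 ln(0.8104)
  = −0.75 × (-0.210227) = 0.157670 substitutions/site.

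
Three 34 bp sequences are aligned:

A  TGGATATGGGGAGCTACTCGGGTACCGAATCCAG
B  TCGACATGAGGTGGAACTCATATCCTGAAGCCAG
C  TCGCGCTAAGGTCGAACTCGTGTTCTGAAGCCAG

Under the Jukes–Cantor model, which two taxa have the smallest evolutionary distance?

B and C

A–B: 12/34 differ, p = 0.353, d = 0.477.
A–C: 14/34 differ, p = 0.412, d = 0.597.
B–C: 8/34 differ, p = 0.235, d = 0.282.
The smallest distance is between B and C.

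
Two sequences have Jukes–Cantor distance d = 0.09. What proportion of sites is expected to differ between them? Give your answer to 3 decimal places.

p = (3/4)(1 − e^(−4d/3)) = 0.75 × (1 − e^(-0.12)) = 0.75 × (1 − 0.886920) = 0.084810.

0.085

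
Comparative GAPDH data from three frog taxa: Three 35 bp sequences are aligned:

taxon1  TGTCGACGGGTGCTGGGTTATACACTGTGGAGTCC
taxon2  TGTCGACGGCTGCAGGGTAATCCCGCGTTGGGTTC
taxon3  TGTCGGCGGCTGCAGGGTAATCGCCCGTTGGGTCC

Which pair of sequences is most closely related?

taxon1–taxon2: 10/35 differ, p = 0.286, d = 0.360.
taxon1–taxon3: 10/35 differ, p = 0.286, d = 0.360.
taxon2–taxon3: 4/35 differ, p = 0.114, d = 0.124.
The smallest distance is between taxon2 and taxon3.

taxon2 and taxon3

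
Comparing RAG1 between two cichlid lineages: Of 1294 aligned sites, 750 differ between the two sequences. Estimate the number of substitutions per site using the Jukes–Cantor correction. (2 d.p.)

p = 750/1294 ≈ 0.579598.
d = −(3/4) ln(1 − 4p/3) = −0.75 ln(1 − 0.772797) = −0.75 ln(0.227203)
  = −0.75 × (-1.481911) = 1.111433 substitutions/site.

1.11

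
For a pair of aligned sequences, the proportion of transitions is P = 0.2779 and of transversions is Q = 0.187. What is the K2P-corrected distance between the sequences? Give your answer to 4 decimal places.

0.7961

Under the Kimura two-parameter model, d = −½ ln(1 − 2P − Q) − ¼ ln(1 − 2Q).
1 − 2P − Q = 0.2572, giving −½ ln(0.2572) = 0.678951.
1 − 2Q = 0.626, giving −¼ ln(0.626) = 0.117101.
d = 0.678951 + 0.117101 = 0.796052.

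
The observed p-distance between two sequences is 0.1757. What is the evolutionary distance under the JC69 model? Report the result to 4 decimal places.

0.2002

d = −(3/4) ln(1 − 4p/3) = −0.75 ln(1 − 0.234267) = −0.75 ln(0.765733)
  = −0.75 × (-0.266922) = 0.200192 substitutions/site.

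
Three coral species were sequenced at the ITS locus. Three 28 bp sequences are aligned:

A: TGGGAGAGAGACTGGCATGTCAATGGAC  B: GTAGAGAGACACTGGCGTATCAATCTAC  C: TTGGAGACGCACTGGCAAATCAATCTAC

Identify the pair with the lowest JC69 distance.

A–B: 8/28 differ, p = 0.286, d = 0.360.
A–C: 8/28 differ, p = 0.286, d = 0.360.
B–C: 6/28 differ, p = 0.214, d = 0.252.
The smallest distance is between B and C.

B and C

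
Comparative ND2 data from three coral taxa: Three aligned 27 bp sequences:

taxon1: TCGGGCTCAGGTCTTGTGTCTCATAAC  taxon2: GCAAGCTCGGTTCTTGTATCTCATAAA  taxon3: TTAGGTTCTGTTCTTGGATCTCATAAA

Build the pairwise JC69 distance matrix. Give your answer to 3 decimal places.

d(taxon1,taxon2) = 0.318, d(taxon1,taxon3) = 0.377, d(taxon2,taxon3) = 0.264

taxon1–taxon2: 7/27 sites differ → p ≈ 0.259259, d = −0.75 ln(1 − 0.345679) = 0.318118 ≈ 0.318.
taxon1–taxon3: 8/27 sites differ → p ≈ 0.296296, d = −0.75 ln(1 − 0.395061) = 0.376971 ≈ 0.377.
taxon2–taxon3: 6/27 sites differ → p ≈ 0.222222, d = −0.75 ln(1 − 0.296296) = 0.263548 ≈ 0.264.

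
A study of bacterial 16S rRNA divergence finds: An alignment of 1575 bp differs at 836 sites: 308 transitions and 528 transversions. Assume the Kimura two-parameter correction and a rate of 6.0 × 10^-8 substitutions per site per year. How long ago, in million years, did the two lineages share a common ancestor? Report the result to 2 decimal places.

P = 308/1575 ≈ 0.195556 and Q = 528/1575 ≈ 0.335238.
Under the Kimura two-parameter model, d = −½ ln(1 − 2P − Q) − ¼ ln(1 − 2Q).
1 − 2P − Q = 0.27365, giving −½ ln(0.27365) = 0.647953.
1 − 2Q = 0.329524, giving −¼ ln(0.329524) = 0.277527.
d = 0.647953 + 0.277527 = 0.925480.
Under a molecular clock d = 2μt, so t = d/(2μ) = 0.925480 / (2 × 6.0 × 10^-8) = 7.71 million years.

7.71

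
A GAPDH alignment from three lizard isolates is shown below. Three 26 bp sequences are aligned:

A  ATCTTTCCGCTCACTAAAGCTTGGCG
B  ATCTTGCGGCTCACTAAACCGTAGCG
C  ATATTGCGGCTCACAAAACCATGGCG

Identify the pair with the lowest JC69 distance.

A–B: 5/26 differ, p = 0.192, d = 0.222.
A–C: 6/26 differ, p = 0.231, d = 0.276.
B–C: 4/26 differ, p = 0.154, d = 0.172.
The smallest distance is between B and C.

B and C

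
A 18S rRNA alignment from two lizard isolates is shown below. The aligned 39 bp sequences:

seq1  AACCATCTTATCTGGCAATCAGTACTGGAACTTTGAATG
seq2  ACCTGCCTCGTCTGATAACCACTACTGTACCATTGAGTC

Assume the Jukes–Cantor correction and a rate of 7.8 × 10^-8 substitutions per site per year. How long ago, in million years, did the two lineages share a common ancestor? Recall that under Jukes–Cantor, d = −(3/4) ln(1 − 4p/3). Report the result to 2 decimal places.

The sequences differ at 15 of 39 sites, so p = 15/39 ≈ 0.384615.
d = −(3/4) ln(1 − 4p/3) = −0.75 ln(1 − 0.51282) = −0.75 ln(0.48718)
  = −0.75 × (-0.719122) = 0.539342 substitutions/site.
Under a molecular clock d = 2μt, so t = d/(2μ) = 0.539342 / (2 × 7.8 × 10^-8) = 3.46 million years.

3.46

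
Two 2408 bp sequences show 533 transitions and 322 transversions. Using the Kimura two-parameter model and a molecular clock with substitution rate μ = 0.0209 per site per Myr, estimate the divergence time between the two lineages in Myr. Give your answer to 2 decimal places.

12.14

P = 533/2408 ≈ 0.221346 and Q = 322/2408 ≈ 0.133721.
Under the Kimura two-parameter model, d = −½ ln(1 − 2P − Q) − ¼ ln(1 − 2Q).
1 − 2P − Q = 0.423587, giving −½ ln(0.423587) = 0.429498.
1 − 2Q = 0.732558, giving −¼ ln(0.732558) = 0.077803.
d = 0.429498 + 0.077803 = 0.507301.
Under a molecular clock d = 2μt, so t = d/(2μ) = 0.507301 / (2 × 0.0209) = 12.14 Myr.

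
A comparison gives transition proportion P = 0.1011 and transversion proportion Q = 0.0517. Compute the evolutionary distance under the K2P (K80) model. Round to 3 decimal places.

Under the Kimura two-parameter model, d = −½ ln(1 − 2P − Q) − ¼ ln(1 − 2Q).
1 − 2P − Q = 0.7461, giving −½ ln(0.7461) = 0.146448.
1 − 2Q = 0.8966, giving −¼ ln(0.8966) = 0.027286.
d = 0.146448 + 0.027286 = 0.173734.

0.174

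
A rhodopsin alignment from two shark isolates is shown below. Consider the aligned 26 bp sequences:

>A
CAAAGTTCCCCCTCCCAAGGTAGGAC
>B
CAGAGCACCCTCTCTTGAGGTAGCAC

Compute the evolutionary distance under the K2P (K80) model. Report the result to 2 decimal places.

0.43

Of 26 sites, 6 differences are transitions and 2 are transversions, so P = 6/26 ≈ 0.230769 and Q = 2/26 ≈ 0.076923.
Under the Kimura two-parameter model, d = −½ ln(1 − 2P − Q) − ¼ ln(1 − 2Q).
1 − 2P − Q = 0.461539, giving −½ ln(0.461539) = 0.386594.
1 − 2Q = 0.846154, giving −¼ ln(0.846154) = 0.041763.
d = 0.386594 + 0.041763 = 0.428357.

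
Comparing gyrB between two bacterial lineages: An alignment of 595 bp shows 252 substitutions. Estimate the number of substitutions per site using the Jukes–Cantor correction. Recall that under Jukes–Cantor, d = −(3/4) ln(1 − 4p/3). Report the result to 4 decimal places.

0.6238

p = 252/595 ≈ 0.423529.
d = −(3/4) ln(1 − 4p/3) = −0.75 ln(1 − 0.564705) = −0.75 ln(0.435295)
  = −0.75 × (-0.831731) = 0.623798 substitutions/site.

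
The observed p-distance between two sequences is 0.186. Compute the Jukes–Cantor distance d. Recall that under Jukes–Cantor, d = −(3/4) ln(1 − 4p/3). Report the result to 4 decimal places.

0.2138

d = −(3/4) ln(1 − 4p/3) = −0.75 ln(1 − 0.248) = −0.75 ln(0.752)
  = −0.75 × (-0.285019) = 0.213764 substitutions/site.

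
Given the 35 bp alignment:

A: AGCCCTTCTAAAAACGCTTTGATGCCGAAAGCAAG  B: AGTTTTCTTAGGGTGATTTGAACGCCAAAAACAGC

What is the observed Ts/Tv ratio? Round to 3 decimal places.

Transitions are A↔G and C↔T; transversions are all other mismatches.
Transitions: 15. Transversions: 4.
R = 15/4 = 3.750.

3.750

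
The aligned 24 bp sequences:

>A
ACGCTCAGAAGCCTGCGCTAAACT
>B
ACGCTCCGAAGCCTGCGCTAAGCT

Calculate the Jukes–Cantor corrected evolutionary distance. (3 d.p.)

The sequences differ at 2 of 24 sites (7, 22), so p = 2/24 ≈ 0.083333.
d = −(3/4) ln(1 − 4p/3) = −0.75 ln(1 − 0.111111) = −0.75 ln(0.888889)
  = −0.75 × (-0.117783) = 0.088337 substitutions/site.

0.088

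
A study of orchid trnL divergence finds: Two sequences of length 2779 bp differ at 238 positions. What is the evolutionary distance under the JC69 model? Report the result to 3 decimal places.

p = 238/2779 ≈ 0.085642.
d = −(3/4) ln(1 − 4p/3) = −0.75 ln(1 − 0.114189) = −0.75 ln(0.885811)
  = −0.75 × (-0.121252) = 0.090939 substitutions/site.

0.091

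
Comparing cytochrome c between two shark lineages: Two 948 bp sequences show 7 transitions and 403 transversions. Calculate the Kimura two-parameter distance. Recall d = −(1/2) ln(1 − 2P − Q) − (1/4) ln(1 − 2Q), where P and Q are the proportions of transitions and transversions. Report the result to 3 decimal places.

0.764

P = 7/948 ≈ 0.007384 and Q = 403/948 ≈ 0.425105.
Under the Kimura two-parameter model, d = −½ ln(1 − 2P − Q) − ¼ ln(1 − 2Q).
1 − 2P − Q = 0.560127, giving −½ ln(0.560127) = 0.289796.
1 − 2Q = 0.14979, giving −¼ ln(0.14979) = 0.474630.
d = 0.289796 + 0.474630 = 0.764426.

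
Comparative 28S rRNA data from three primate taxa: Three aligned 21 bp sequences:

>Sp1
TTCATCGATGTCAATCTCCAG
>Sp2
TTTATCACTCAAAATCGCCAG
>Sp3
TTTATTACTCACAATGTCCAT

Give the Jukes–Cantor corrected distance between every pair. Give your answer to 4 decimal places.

d(Sp1,Sp2) = 0.4408, d(Sp1,Sp3) = 0.5319, d(Sp2,Sp3) = 0.2865

Sp1–Sp2: 7/21 sites differ → p ≈ 0.333333, d = −0.75 ln(1 − 0.444444) = 0.440839 ≈ 0.4408.
Sp1–Sp3: 8/21 sites differ → p ≈ 0.380952, d = −0.75 ln(1 − 0.507936) = 0.531860 ≈ 0.5319.
Sp2–Sp3: 5/21 sites differ → p ≈ 0.238095, d = −0.75 ln(1 − 0.31746) = 0.286451 ≈ 0.2865.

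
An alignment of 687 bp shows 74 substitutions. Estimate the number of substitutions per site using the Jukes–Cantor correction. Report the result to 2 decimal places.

0.12

p = 74/687 ≈ 0.107715.
d = −(3/4) ln(1 − 4p/3) = −0.75 ln(1 − 0.14362) = −0.75 ln(0.85638)
  = −0.75 × (-0.155041) = 0.116281 substitutions/site.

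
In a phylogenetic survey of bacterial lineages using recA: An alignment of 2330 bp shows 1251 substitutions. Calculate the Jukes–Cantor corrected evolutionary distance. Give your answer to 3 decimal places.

0.944

p = 1251/2330 ≈ 0.53691.
d = −(3/4) ln(1 − 4p/3) = −0.75 ln(1 − 0.71588) = −0.75 ln(0.28412)
  = −0.75 × (-1.258359) = 0.943769 substitutions/site.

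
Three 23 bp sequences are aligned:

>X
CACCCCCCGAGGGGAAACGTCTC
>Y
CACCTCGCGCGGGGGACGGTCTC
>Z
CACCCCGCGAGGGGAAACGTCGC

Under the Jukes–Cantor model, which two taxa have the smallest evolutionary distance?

X–Y: 6/23 differ, p = 0.261, d = 0.321.
X–Z: 2/23 differ, p = 0.087, d = 0.092.
Y–Z: 6/23 differ, p = 0.261, d = 0.321.
The smallest distance is between X and Z.

X and Z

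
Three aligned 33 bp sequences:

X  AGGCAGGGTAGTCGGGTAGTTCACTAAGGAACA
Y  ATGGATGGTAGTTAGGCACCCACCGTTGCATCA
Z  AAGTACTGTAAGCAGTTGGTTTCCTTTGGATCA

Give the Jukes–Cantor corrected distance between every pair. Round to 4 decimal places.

d(X,Y) = 0.7798, d(X,Z) = 0.6254, d(Y,Z) = 0.7798

X–Y: 16/33 sites differ → p ≈ 0.484848, d = −0.75 ln(1 − 0.646464) = 0.779827 ≈ 0.7798.
X–Z: 14/33 sites differ → p ≈ 0.424242, d = −0.75 ln(1 − 0.565656) = 0.625439 ≈ 0.6254.
Y–Z: 16/33 sites differ → p ≈ 0.484848, d = −0.75 ln(1 − 0.646464) = 0.779827 ≈ 0.7798.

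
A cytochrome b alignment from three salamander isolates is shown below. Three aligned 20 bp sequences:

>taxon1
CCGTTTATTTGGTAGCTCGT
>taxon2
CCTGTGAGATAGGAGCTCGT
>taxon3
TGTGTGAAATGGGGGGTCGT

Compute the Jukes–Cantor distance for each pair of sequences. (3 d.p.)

d(taxon1,taxon2) = 0.471, d(taxon1,taxon3) = 0.824, d(taxon2,taxon3) = 0.383

taxon1–taxon2: 7/20 sites differ → p = 0.35, d = −0.75 ln(1 − 0.466667) = 0.471457 ≈ 0.471.
taxon1–taxon3: 10/20 sites differ → p = 0.5, d = −0.75 ln(1 − 0.666667) = 0.823960 ≈ 0.824.
taxon2–taxon3: 6/20 sites differ → p = 0.3, d = −0.75 ln(1 − 0.4) = 0.383119 ≈ 0.383.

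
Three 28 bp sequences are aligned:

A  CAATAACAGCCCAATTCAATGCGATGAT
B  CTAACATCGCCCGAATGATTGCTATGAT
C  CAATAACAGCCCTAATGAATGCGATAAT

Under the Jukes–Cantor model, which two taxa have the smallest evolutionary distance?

A and C

A–B: 10/28 differ, p = 0.357, d = 0.485.
A–C: 4/28 differ, p = 0.143, d = 0.158.
B–C: 9/28 differ, p = 0.321, d = 0.420.
The smallest distance is between A and C.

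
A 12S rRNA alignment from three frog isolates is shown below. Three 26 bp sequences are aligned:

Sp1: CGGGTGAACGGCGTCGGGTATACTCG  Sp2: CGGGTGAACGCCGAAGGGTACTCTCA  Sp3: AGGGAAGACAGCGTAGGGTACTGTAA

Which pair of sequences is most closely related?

Sp1–Sp2: 6/26 differ, p = 0.231, d = 0.276.
Sp1–Sp3: 11/26 differ, p = 0.423, d = 0.623.
Sp2–Sp3: 9/26 differ, p = 0.346, d = 0.464.
The smallest distance is between Sp1 and Sp2.

Sp1 and Sp2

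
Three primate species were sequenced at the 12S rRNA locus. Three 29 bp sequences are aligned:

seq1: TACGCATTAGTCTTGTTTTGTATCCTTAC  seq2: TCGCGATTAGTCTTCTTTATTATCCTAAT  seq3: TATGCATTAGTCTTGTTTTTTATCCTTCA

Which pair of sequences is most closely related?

seq1 and seq3

seq1–seq2: 9/29 differ, p = 0.310, d = 0.401.
seq1–seq3: 4/29 differ, p = 0.138, d = 0.152.
seq2–seq3: 9/29 differ, p = 0.310, d = 0.401.
The smallest distance is between seq1 and seq3.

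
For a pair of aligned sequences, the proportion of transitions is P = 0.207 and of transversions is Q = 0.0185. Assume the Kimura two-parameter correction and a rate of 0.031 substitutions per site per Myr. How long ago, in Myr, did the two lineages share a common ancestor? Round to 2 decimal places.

4.72

Under the Kimura two-parameter model, d = −½ ln(1 − 2P − Q) − ¼ ln(1 − 2Q).
1 − 2P − Q = 0.5675, giving −½ ln(0.5675) = 0.283257.
1 − 2Q = 0.963, giving −¼ ln(0.963) = 0.009425.
d = 0.283257 + 0.009425 = 0.292682.
Under a molecular clock d = 2μt, so t = d/(2μ) = 0.292682 / (2 × 0.031) = 4.72 Myr.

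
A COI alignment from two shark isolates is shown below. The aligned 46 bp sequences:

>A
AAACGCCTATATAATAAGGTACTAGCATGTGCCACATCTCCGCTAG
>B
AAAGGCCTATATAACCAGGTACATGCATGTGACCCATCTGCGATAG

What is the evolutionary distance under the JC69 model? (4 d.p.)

0.2267

The sequences differ at 9 of 46 sites (4, 15, 16, 23, 24, 32, 34, 40, 43), so p = 9/46 ≈ 0.195652.
d = −(3/4) ln(1 − 4p/3) = −0.75 ln(1 − 0.260869) = −0.75 ln(0.739131)
  = −0.75 × (-0.302280) = 0.226710 substitutions/site.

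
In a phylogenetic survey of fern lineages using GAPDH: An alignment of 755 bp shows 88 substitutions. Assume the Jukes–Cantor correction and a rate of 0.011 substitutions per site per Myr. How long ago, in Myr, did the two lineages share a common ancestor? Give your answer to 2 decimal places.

5.76

p = 88/755 ≈ 0.116556.
d = −(3/4) ln(1 − 4p/3) = −0.75 ln(1 − 0.155408) = −0.75 ln(0.844592)
  = −0.75 × (-0.168902) = 0.126677 substitutions/site.
Under a molecular clock d = 2μt, so t = d/(2μ) = 0.126677 / (2 × 0.011) = 5.76 Myr.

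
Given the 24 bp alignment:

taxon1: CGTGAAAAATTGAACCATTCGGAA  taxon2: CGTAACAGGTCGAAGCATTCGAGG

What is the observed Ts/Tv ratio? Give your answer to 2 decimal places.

3.50

Transitions are A↔G and C↔T; transversions are all other mismatches.
Transitions: 7. Transversions: 2.
R = 7/2 = 3.50.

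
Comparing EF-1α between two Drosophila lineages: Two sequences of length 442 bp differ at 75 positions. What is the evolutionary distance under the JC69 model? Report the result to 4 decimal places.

0.1924

p = 75/442 ≈ 0.169683.
d = −(3/4) ln(1 − 4p/3) = −0.75 ln(1 − 0.226244) = −0.75 ln(0.773756)
  = −0.75 × (-0.256499) = 0.192374 substitutions/site.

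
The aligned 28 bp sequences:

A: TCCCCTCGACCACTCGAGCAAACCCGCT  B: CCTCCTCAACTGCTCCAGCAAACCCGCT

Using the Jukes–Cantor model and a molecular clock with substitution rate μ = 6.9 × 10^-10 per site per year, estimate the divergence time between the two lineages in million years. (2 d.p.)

The sequences differ at 6 of 28 sites (1, 3, 8, 11, 12, 16), so p = 6/28 ≈ 0.214286.
d = −(3/4) ln(1 − 4p/3) = −0.75 ln(1 − 0.285715) = −0.75 ln(0.714285)
  = −0.75 × (-0.336473) = 0.252355 substitutions/site.
Under a molecular clock d = 2μt, so t = d/(2μ) = 0.252355 / (2 × 6.9 × 10^-10) = 182.87 million years.

182.87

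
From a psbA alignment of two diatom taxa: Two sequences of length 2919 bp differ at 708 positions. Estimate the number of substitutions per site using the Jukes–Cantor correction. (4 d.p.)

p = 708/2919 ≈ 0.242549.
d = −(3/4) ln(1 − 4p/3) = −0.75 ln(1 − 0.323399) = −0.75 ln(0.676601)
  = −0.75 × (-0.390674) = 0.293006 substitutions/site.

0.2930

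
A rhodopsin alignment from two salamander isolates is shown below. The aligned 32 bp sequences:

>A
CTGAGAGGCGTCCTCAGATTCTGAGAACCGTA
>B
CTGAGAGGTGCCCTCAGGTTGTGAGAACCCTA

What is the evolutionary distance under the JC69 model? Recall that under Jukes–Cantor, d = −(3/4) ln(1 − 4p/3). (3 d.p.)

The sequences differ at 5 of 32 sites (9, 11, 18, 21, 30), so p = 5/32 = 0.15625.
d = −(3/4) ln(1 − 4p/3) = −0.75 ln(1 − 0.208333) = −0.75 ln(0.791667)
  = −0.75 × (-0.233614) = 0.175211 substitutions/site.

0.175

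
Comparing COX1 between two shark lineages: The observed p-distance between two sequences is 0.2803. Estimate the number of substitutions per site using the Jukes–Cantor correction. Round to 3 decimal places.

0.351

d = −(3/4) ln(1 − 4p/3) = −0.75 ln(1 − 0.373733) = −0.75 ln(0.626267)
  = −0.75 × (-0.467978) = 0.350984 substitutions/site.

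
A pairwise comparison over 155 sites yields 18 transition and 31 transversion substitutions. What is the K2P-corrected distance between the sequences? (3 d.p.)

P = 18/155 ≈ 0.116129 and Q = 31/155 = 0.2.
Under the Kimura two-parameter model, d = −½ ln(1 − 2P − Q) − ¼ ln(1 − 2Q).
1 − 2P − Q = 0.567742, giving −½ ln(0.567742) = 0.283044.
1 − 2Q = 0.6, giving −¼ ln(0.6) = 0.127706.
d = 0.283044 + 0.127706 = 0.410750.

0.411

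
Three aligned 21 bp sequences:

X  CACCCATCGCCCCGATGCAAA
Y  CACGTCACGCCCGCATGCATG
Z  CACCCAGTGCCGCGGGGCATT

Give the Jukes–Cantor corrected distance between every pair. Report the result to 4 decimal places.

X–Y: 8/21 sites differ → p ≈ 0.380952, d = −0.75 ln(1 − 0.507936) = 0.531860 ≈ 0.5319.
X–Z: 7/21 sites differ → p ≈ 0.333333, d = −0.75 ln(1 − 0.444444) = 0.440839 ≈ 0.4408.
Y–Z: 11/21 sites differ → p ≈ 0.52381, d = −0.75 ln(1 − 0.698413) = 0.899023 ≈ 0.8990.

d(X,Y) = 0.5319, d(X,Z) = 0.4408, d(Y,Z) = 0.8990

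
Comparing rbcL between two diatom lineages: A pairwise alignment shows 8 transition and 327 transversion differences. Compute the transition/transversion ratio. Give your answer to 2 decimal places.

R = 8/327 = 0.024464… ≈ 0.02 (to 2 d.p.).

0.02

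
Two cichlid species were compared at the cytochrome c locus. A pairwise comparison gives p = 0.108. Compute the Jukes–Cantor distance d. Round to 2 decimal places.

d = −(3/4) ln(1 − 4p/3) = −0.75 ln(1 − 0.144) = −0.75 ln(0.856)
  = −0.75 × (-0.155485) = 0.116614 substitutions/site.

0.12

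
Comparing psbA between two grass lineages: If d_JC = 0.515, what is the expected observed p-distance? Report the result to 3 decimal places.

0.373

p = (3/4)(1 − e^(−4d/3)) = 0.75 × (1 − e^(-0.686667)) = 0.75 × (1 − 0.503251) = 0.372562.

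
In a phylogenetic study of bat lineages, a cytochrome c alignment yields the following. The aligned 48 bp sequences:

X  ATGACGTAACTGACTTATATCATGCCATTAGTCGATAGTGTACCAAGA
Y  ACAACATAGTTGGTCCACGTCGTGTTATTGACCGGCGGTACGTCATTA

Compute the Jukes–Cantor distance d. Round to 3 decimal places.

The sequences differ at 26 of 48 sites, so p = 26/48 ≈ 0.541667.
d = −(3/4) ln(1 − 4p/3) = −0.75 ln(1 − 0.722223) = −0.75 ln(0.277777)
  = −0.75 × (-1.280937) = 0.960703 substitutions/site.

0.961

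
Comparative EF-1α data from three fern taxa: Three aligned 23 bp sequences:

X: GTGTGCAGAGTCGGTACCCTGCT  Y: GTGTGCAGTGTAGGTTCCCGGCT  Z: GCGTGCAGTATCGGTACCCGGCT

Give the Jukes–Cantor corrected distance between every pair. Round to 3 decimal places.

X–Y: 4/23 sites differ → p ≈ 0.173913, d = −0.75 ln(1 − 0.231884) = 0.197861 ≈ 0.198.
X–Z: 4/23 sites differ → p ≈ 0.173913, d = −0.75 ln(1 − 0.231884) = 0.197861 ≈ 0.198.
Y–Z: 4/23 sites differ → p ≈ 0.173913, d = −0.75 ln(1 − 0.231884) = 0.197861 ≈ 0.198.

d(X,Y) = 0.198, d(X,Z) = 0.198, d(Y,Z) = 0.198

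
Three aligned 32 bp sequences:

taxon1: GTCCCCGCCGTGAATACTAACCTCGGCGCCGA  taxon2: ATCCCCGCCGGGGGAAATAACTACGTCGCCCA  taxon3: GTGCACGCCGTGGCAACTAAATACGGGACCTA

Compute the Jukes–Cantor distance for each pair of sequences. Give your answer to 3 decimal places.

taxon1–taxon2: 10/32 sites differ → p = 0.3125, d = −0.75 ln(1 − 0.416667) = 0.404248 ≈ 0.404.
taxon1–taxon3: 11/32 sites differ → p = 0.34375, d = −0.75 ln(1 − 0.458333) = 0.459828 ≈ 0.460.
taxon2–taxon3: 11/32 sites differ → p = 0.34375, d = −0.75 ln(1 − 0.458333) = 0.459828 ≈ 0.460.

d(taxon1,taxon2) = 0.404, d(taxon1,taxon3) = 0.460, d(taxon2,taxon3) = 0.460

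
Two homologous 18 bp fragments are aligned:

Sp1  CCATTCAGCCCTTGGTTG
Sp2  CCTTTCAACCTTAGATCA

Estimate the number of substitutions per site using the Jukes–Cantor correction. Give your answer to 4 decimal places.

The sequences differ at 7 of 18 sites (3, 8, 11, 13, 15, 17, 18), so p = 7/18 ≈ 0.388889.
d = −(3/4) ln(1 − 4p/3) = −0.75 ln(1 − 0.518519) = −0.75 ln(0.481481)
  = −0.75 × (-0.730889) = 0.548167 substitutions/site.

0.5482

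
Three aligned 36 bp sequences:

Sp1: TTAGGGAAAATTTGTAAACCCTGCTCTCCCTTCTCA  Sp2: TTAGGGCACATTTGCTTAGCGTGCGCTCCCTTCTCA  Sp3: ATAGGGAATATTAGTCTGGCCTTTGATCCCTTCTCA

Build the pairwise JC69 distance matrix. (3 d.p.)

d(Sp1,Sp2) = 0.264, d(Sp1,Sp3) = 0.392, d(Sp2,Sp3) = 0.392

Sp1–Sp2: 8/36 sites differ → p ≈ 0.222222, d = −0.75 ln(1 − 0.296296) = 0.263548 ≈ 0.264.
Sp1–Sp3: 11/36 sites differ → p ≈ 0.305556, d = −0.75 ln(1 − 0.407408) = 0.392437 ≈ 0.392.
Sp2–Sp3: 11/36 sites differ → p ≈ 0.305556, d = −0.75 ln(1 − 0.407408) = 0.392437 ≈ 0.392.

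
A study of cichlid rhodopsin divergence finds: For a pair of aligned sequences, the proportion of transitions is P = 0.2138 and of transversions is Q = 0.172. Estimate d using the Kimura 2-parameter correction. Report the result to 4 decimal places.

0.5630

Under the Kimura two-parameter model, d = −½ ln(1 − 2P − Q) − ¼ ln(1 − 2Q).
1 − 2P − Q = 0.4004, giving −½ ln(0.4004) = 0.457646.
1 − 2Q = 0.656, giving −¼ ln(0.656) = 0.105399.
d = 0.457646 + 0.105399 = 0.563045.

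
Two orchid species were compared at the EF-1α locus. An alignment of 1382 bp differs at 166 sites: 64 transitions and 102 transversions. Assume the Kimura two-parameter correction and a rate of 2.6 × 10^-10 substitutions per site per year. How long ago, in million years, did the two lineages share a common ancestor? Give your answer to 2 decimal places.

251.82

P = 64/1382 ≈ 0.04631 and Q = 102/1382 ≈ 0.073806.
Under the Kimura two-parameter model, d = −½ ln(1 − 2P − Q) − ¼ ln(1 − 2Q).
1 − 2P − Q = 0.833574, giving −½ ln(0.833574) = 0.091016.
1 − 2Q = 0.852388, giving −¼ ln(0.852388) = 0.039928.
d = 0.091016 + 0.039928 = 0.130944.
Under a molecular clock d = 2μt, so t = d/(2μ) = 0.130944 / (2 × 2.6 × 10^-10) = 251.82 million years.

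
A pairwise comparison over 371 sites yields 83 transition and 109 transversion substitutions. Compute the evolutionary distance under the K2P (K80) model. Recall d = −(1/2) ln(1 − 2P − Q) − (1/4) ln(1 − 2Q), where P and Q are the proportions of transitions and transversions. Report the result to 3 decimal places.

P = 83/371 ≈ 0.22372 and Q = 109/371 ≈ 0.293801.
Under the Kimura two-parameter model, d = −½ ln(1 − 2P − Q) − ¼ ln(1 − 2Q).
1 − 2P − Q = 0.258759, giving −½ ln(0.258759) = 0.675929.
1 − 2Q = 0.412398, giving −¼ ln(0.412398) = 0.221442.
d = 0.675929 + 0.221442 = 0.897371.

0.897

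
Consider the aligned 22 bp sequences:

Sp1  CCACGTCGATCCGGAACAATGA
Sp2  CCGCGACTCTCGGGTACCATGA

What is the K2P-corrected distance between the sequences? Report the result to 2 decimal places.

Of 22 sites, 1 differences are transitions and 6 are transversions, so P = 1/22 ≈ 0.045455 and Q = 6/22 ≈ 0.272727.
Under the Kimura two-parameter model, d = −½ ln(1 − 2P − Q) − ¼ ln(1 − 2Q).
1 − 2P − Q = 0.636363, giving −½ ln(0.636363) = 0.225993.
1 − 2Q = 0.454546, giving −¼ ln(0.454546) = 0.197114.
d = 0.225993 + 0.197114 = 0.423107.

0.42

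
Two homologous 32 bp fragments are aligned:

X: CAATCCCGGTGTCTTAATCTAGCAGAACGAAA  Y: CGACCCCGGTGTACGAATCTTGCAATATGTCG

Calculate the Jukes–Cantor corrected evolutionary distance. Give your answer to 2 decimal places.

0.52

The sequences differ at 12 of 32 sites, so p = 12/32 = 0.375.
d = −(3/4) ln(1 − 4p/3) = −0.75 ln(1 − 0.5) = −0.75 ln(0.5)
  = −0.75 × (-0.693147) = 0.519860 substitutions/site.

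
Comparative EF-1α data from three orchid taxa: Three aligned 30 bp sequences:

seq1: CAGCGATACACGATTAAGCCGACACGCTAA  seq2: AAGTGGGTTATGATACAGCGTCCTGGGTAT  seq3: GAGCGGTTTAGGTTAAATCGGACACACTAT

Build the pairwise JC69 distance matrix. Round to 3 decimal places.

d(seq1,seq2) = 0.931, d(seq1,seq3) = 0.503, d(seq2,seq3) = 0.647

seq1–seq2: 16/30 sites differ → p ≈ 0.533333, d = −0.75 ln(1 − 0.711111) = 0.931285 ≈ 0.931.
seq1–seq3: 11/30 sites differ → p ≈ 0.366667, d = −0.75 ln(1 − 0.488889) = 0.503376 ≈ 0.503.
seq2–seq3: 13/30 sites differ → p ≈ 0.433333, d = −0.75 ln(1 − 0.577777) = 0.646666 ≈ 0.647.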